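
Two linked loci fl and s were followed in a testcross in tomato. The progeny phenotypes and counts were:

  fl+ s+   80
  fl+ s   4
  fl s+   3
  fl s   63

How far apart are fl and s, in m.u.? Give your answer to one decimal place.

The two most frequent classes, fl+ s+ (80) and fl s (63), are the parental types, so the F1 was fl+ s+ / fl s.
The recombinant classes are fl+ s and fl s+: 4 + 3 = 7.
Recombination frequency = 7/150 = 0.0467 ≈ 4.7%, i.e. 4.7 m.u.

4.7 m.u.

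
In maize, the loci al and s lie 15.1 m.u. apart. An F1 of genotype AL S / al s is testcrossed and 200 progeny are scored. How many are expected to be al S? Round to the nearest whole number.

15

A map distance of 15.1 m.u. corresponds to a recombination frequency of 0.151.
The F1 is AL S / al s, so al S is a recombinant gamete class with expected frequency r/2 = 0.151/2 = 0.0755.
Expected number = 0.0755 × 200 = 15.10 ≈ 15.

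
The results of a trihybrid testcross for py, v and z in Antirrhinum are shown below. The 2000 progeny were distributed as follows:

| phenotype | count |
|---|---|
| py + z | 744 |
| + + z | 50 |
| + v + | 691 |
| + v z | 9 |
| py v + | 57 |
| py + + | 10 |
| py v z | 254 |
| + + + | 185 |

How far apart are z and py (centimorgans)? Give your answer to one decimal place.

6.3 centimorgans

The two most frequent reciprocal classes, py + z and + v +, are the parental types, so the F1 was py + z / + v +.
The two rarest classes, py + + and + v z, are the double crossovers. Comparing them with the parentals, only the z allele has switched, so z is the middle locus and the order is v – z – py.
Crossovers in the z–py interval produce the single-crossover classes + + z and py v + (50 + 57 = 107) plus the double crossovers (19).
RF(z–py) = (107 + 19) / 2000 = 126/2000 = 0.0630 → 6.3 centimorgans.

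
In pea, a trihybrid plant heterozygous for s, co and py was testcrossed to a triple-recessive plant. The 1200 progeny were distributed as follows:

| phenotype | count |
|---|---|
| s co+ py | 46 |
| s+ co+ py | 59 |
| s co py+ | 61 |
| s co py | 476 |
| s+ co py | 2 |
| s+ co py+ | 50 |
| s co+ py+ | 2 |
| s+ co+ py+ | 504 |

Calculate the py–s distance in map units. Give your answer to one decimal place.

The two most frequent reciprocal classes, s co py and s+ co+ py+, are the parental types, so the F1 was s co py / s+ co+ py+.
The two rarest classes, s+ co py and s co+ py+, are the double crossovers. Comparing them with the parentals, only the s allele has switched, so s is the middle locus and the order is co – s – py.
Crossovers in the s–py interval produce the single-crossover classes s co py+ and s+ co+ py (61 + 59 = 120) plus the double crossovers (4).
RF(s–py) = (120 + 4) / 1200 = 124/1200 = 0.1033 → 10.3 map units.

10.3 map units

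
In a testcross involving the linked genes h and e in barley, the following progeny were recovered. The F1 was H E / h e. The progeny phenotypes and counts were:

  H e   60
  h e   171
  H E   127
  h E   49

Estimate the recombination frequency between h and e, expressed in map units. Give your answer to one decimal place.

26.8 map units

The recombinant classes are H e and h E: 60 + 49 = 109.
Recombination frequency = 109/407 = 0.2678 ≈ 26.8%, i.e. 26.8 map units.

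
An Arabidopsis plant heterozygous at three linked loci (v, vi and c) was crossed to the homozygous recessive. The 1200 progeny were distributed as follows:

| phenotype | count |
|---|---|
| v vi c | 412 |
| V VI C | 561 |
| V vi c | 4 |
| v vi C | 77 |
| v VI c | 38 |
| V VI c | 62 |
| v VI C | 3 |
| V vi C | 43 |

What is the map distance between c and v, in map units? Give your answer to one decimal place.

The two most frequent reciprocal classes, V VI C and v vi c, are the parental types, so the F1 was V VI C / v vi c.
The two rarest classes, v VI C and V vi c, are the double crossovers. Comparing them with the parentals, only the v allele has switched, so v is the middle locus and the order is c – v – vi.
Crossovers in the c–v interval produce the single-crossover classes V VI c and v vi C (62 + 77 = 139) plus the double crossovers (7).
RF(c–v) = (139 + 7) / 1200 = 146/1200 = 0.1217 → 12.2 map units.

12.2 map units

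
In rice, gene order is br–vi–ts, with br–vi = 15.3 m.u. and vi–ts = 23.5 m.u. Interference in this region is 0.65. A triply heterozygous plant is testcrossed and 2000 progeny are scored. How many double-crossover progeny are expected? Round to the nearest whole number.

25

Map distances give recombination frequencies of 0.153 and 0.235 for the two intervals.
With interference 0.65 (so coincidence = 0.35), expected double-crossover frequency = 0.153 × 0.235 × 0.35 = 0.01258.
Expected number = 0.01258 × 2000 = 25.17 ≈ 25.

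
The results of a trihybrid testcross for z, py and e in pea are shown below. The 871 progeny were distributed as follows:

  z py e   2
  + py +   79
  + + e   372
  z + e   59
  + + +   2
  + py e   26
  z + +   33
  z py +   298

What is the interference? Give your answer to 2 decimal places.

0.61

The two most frequent reciprocal classes, z py + and + + e, are the parental types, so the F1 was z py + / + + e.
The two rarest classes, z py e and + + +, are the double crossovers. Comparing them with the parentals, only the e allele has switched, so e is the middle locus and the order is py – e – z.
py–e: (59 + 4)/871 = 0.0723; e–z: (138 + 4)/871 = 0.1630.
Expected DCO frequency = 0.0723 × 0.1630 ≈ 0.01178; observed = 4/871 ≈ 0.00459.
Coefficient of coincidence = 0.00459/0.01178 ≈ 0.39; interference = 1 − 0.39 = 0.61.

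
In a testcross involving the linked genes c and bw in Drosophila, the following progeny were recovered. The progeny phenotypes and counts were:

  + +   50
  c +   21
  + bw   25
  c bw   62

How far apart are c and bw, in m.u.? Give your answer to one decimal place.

29.1 m.u.

The two most frequent classes, + + (50) and c bw (62), are the parental types, so the F1 was + + / c bw.
The recombinant classes are + bw and c +: 25 + 21 = 46.
Recombination frequency = 46/158 = 0.2911 ≈ 29.1%, i.e. 29.1 m.u.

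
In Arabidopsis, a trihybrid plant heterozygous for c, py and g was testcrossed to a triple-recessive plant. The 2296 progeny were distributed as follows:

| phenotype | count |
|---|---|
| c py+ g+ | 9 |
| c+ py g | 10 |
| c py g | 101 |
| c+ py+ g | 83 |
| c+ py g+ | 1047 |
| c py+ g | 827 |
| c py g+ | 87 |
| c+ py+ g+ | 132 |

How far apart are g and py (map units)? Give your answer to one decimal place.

The two most frequent reciprocal classes, c+ py g+ and c py+ g, are the parental types, so the F1 was c+ py g+ / c py+ g.
The two rarest classes, c+ py g and c py+ g+, are the double crossovers. Comparing them with the parentals, only the g allele has switched, so g is the middle locus and the order is c – g – py.
Crossovers in the g–py interval produce the single-crossover classes c+ py+ g+ and c py g (132 + 101 = 233) plus the double crossovers (19).
RF(g–py) = (233 + 19) / 2296 = 252/2296 = 0.1098 → 11.0 map units.

11.0 map units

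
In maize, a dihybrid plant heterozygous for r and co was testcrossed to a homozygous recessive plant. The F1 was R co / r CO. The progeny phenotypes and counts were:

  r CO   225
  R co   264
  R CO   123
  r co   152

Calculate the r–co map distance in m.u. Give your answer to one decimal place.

36.0 m.u.

The recombinant classes are R CO and r co: 123 + 152 = 275.
Recombination frequency = 275/764 = 0.3599 ≈ 36.0%, i.e. 36.0 m.u.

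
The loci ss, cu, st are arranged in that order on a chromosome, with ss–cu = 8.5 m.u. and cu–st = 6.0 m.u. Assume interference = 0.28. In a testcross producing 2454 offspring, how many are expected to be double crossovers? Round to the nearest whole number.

9

Map distances give recombination frequencies of 0.085 and 0.060 for the two intervals.
With interference 0.28 (so coincidence = 0.72), expected double-crossover frequency = 0.085 × 0.060 × 0.72 = 0.00367.
Expected number = 0.00367 × 2454 = 9.01 ≈ 9.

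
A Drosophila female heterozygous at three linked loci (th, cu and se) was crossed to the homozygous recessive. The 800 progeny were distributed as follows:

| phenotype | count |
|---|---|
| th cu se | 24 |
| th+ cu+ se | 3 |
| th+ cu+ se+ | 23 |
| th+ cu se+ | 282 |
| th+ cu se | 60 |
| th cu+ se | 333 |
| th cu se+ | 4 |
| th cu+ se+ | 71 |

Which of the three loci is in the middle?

th

The two most frequent reciprocal classes, th cu+ se and th+ cu se+, are the parental types, so the F1 was th cu+ se / th+ cu se+.
The two rarest classes, th+ cu+ se and th cu se+, are the double crossovers. Comparing them with the parentals, only the th allele has switched, so th is the middle locus and the order is se – th – cu.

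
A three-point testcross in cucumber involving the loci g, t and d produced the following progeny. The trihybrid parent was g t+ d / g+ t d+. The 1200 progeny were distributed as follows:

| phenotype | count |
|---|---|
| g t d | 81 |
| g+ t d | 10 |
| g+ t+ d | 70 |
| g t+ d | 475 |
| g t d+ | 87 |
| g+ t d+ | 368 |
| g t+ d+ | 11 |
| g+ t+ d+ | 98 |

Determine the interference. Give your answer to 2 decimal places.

0.29

The two rarest classes, g t+ d+ and g+ t d, are the double crossovers. Comparing them with the parentals, only the d allele has switched, so d is the middle locus and the order is t – d – g.
t–d: (179 + 21)/1200 = 0.1667; d–g: (157 + 21)/1200 = 0.1483.
Expected DCO frequency = 0.1667 × 0.1483 ≈ 0.02472; observed = 21/1200 ≈ 0.01750.
Coefficient of coincidence = 0.01750/0.02472 ≈ 0.71; interference = 1 − 0.71 = 0.29.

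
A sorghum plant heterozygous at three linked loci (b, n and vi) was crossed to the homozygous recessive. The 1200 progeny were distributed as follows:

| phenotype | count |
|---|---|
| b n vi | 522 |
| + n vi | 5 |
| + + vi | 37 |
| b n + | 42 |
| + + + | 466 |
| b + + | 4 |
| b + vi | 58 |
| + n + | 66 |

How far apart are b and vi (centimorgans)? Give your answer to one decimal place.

7.3 centimorgans

The two most frequent reciprocal classes, b n vi and + + +, are the parental types, so the F1 was b n vi / + + +.
The two rarest classes, + n vi and b + +, are the double crossovers. Comparing them with the parentals, only the b allele has switched, so b is the middle locus and the order is n – b – vi.
Crossovers in the b–vi interval produce the single-crossover classes b n + and + + vi (42 + 37 = 79) plus the double crossovers (9).
RF(b–vi) = (79 + 9) / 1200 = 88/1200 = 0.0733 → 7.3 centimorgans.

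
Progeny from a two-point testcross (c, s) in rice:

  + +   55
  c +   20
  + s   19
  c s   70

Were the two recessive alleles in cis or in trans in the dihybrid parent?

The two most frequent classes are + + (55) and c s (70); these are the parental (non-recombinant) types.
So the F1 carried + + on one chromosome and c s on the other — the recessive alleles are on the same chromosome (cis / coupling).

cis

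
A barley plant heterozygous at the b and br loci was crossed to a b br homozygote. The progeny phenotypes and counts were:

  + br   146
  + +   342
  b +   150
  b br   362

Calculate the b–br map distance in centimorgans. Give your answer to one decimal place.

29.6 centimorgans

The two most frequent classes, + + (342) and b br (362), are the parental types, so the F1 was + + / b br.
The recombinant classes are + br and b +: 146 + 150 = 296.
Recombination frequency = 296/1000 = 0.2960 ≈ 29.6%, i.e. 29.6 centimorgans.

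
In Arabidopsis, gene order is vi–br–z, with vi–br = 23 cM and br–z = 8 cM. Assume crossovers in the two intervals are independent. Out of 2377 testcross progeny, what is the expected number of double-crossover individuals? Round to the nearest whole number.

Map distances give recombination frequencies of 0.230 and 0.080 for the two intervals.
With no interference, expected double-crossover frequency = 0.230 × 0.080 = 0.01840.
Expected number = 0.01840 × 2377 = 43.74 ≈ 44.

44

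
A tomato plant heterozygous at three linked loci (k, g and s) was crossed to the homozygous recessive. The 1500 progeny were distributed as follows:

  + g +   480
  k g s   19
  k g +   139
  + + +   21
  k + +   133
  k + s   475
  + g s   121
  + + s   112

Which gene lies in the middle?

The two most frequent reciprocal classes, k + s and + g +, are the parental types, so the F1 was k + s / + g +.
The two rarest classes, k g s and + + +, are the double crossovers. Comparing them with the parentals, only the g allele has switched, so g is the middle locus and the order is s – g – k.

g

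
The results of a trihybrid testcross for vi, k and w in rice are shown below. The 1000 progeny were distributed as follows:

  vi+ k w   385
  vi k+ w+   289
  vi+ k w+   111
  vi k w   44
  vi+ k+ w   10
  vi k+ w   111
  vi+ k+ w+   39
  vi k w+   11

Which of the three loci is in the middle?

k

The two most frequent reciprocal classes, vi k+ w+ and vi+ k w, are the parental types, so the F1 was vi k+ w+ / vi+ k w.
The two rarest classes, vi k w+ and vi+ k+ w, are the double crossovers. Comparing them with the parentals, only the k allele has switched, so k is the middle locus and the order is w – k – vi.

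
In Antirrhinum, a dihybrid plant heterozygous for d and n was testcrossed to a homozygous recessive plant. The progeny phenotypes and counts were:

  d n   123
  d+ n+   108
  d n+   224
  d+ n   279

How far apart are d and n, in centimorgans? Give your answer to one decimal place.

The two most frequent classes, d+ n (279) and d n+ (224), are the parental types, so the F1 was d+ n / d n+.
The recombinant classes are d+ n+ and d n: 108 + 123 = 231.
Recombination frequency = 231/734 = 0.3147 ≈ 31.5%, i.e. 31.5 centimorgans.

31.5 centimorgans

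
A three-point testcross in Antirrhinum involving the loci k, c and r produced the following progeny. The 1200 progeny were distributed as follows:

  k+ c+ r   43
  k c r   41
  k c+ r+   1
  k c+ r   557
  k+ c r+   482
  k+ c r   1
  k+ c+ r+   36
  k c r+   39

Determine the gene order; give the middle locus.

r

The two most frequent reciprocal classes, k+ c r+ and k c+ r, are the parental types, so the F1 was k+ c r+ / k c+ r.
The two rarest classes, k+ c r and k c+ r+, are the double crossovers. Comparing them with the parentals, only the r allele has switched, so r is the middle locus and the order is c – r – k.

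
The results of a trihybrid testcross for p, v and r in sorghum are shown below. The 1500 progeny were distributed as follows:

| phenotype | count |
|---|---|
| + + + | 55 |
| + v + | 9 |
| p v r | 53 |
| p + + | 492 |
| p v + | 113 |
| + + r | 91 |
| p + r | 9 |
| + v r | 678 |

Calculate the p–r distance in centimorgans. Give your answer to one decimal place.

The two most frequent reciprocal classes, + v r and p + +, are the parental types, so the F1 was + v r / p + +.
The two rarest classes, + v + and p + r, are the double crossovers. Comparing them with the parentals, only the r allele has switched, so r is the middle locus and the order is v – r – p.
Crossovers in the r–p interval produce the single-crossover classes p v r and + + + (53 + 55 = 108) plus the double crossovers (18).
RF(r–p) = (108 + 18) / 1500 = 126/1500 = 0.0840 → 8.4 centimorgans.

8.4 centimorgans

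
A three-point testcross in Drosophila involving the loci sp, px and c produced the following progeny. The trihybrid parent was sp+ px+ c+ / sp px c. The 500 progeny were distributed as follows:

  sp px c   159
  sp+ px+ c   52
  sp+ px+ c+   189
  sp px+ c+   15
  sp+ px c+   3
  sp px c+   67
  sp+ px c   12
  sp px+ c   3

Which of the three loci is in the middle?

px

The two rarest classes, sp+ px c+ and sp px+ c, are the double crossovers. Comparing them with the parentals, only the px allele has switched, so px is the middle locus and the order is sp – px – c.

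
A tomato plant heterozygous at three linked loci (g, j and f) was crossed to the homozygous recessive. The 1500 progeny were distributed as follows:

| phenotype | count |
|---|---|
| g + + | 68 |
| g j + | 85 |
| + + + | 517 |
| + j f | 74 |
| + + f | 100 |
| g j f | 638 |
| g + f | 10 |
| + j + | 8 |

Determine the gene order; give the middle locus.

j

The two most frequent reciprocal classes, + + + and g j f, are the parental types, so the F1 was + + + / g j f.
The two rarest classes, + j + and g + f, are the double crossovers. Comparing them with the parentals, only the j allele has switched, so j is the middle locus and the order is g – j – f.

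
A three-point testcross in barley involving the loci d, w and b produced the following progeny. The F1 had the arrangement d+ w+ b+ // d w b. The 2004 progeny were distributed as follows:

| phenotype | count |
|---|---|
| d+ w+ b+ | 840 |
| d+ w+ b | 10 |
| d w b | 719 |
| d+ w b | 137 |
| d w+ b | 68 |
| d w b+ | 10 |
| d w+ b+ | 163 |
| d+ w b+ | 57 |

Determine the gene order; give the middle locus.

b

The two rarest classes, d+ w+ b and d w b+, are the double crossovers. Comparing them with the parentals, only the b allele has switched, so b is the middle locus and the order is d – b – w.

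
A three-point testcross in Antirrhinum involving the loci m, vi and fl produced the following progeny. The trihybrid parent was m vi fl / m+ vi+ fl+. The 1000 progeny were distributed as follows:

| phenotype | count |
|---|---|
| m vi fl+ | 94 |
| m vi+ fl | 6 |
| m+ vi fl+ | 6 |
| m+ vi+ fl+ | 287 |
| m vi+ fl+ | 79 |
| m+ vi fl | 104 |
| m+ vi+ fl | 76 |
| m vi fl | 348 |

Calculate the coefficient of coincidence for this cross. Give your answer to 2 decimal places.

0.34

The two rarest classes, m vi+ fl and m+ vi fl+, are the double crossovers. Comparing them with the parentals, only the vi allele has switched, so vi is the middle locus and the order is m – vi – fl.
m–vi: (183 + 12)/1000 = 0.1950; vi–fl: (170 + 12)/1000 = 0.1820.
Expected DCO frequency = 0.1950 × 0.1820 ≈ 0.03549; observed = 12/1000 ≈ 0.01200.
Coefficient of coincidence = 0.01200/0.03549 ≈ 0.34.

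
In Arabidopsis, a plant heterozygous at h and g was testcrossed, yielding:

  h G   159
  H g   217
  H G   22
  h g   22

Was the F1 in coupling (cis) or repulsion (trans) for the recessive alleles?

The two most frequent classes are H g (217) and h G (159); these are the parental (non-recombinant) types.
So the F1 carried H g on one chromosome and h G on the other — the recessive alleles are on opposite chromosomes (trans / repulsion).

trans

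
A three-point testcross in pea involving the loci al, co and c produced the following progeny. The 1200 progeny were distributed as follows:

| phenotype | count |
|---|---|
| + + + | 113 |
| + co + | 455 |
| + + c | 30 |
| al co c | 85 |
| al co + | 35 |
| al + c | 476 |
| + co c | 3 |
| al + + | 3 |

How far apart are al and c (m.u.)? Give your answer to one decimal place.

The two most frequent reciprocal classes, + co + and al + c, are the parental types, so the F1 was + co + / al + c.
The two rarest classes, + co c and al + +, are the double crossovers. Comparing them with the parentals, only the c allele has switched, so c is the middle locus and the order is co – c – al.
Crossovers in the c–al interval produce the single-crossover classes al co + and + + c (35 + 30 = 65) plus the double crossovers (6).
RF(c–al) = (65 + 6) / 1200 = 71/1200 = 0.0592 → 5.9 m.u.

5.9 m.u.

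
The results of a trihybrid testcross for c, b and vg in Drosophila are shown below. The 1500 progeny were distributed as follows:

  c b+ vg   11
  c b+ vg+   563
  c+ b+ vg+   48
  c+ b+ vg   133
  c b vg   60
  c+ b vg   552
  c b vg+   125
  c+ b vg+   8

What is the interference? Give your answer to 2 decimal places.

0.19

The two most frequent reciprocal classes, c b+ vg+ and c+ b vg, are the parental types, so the F1 was c b+ vg+ / c+ b vg.
The two rarest classes, c b+ vg and c+ b vg+, are the double crossovers. Comparing them with the parentals, only the vg allele has switched, so vg is the middle locus and the order is c – vg – b.
c–vg: (108 + 19)/1500 = 0.0847; vg–b: (258 + 19)/1500 = 0.1847.
Expected DCO frequency = 0.0847 × 0.1847 ≈ 0.01564; observed = 19/1500 ≈ 0.01267.
Coefficient of coincidence = 0.01267/0.01564 ≈ 0.81; interference = 1 − 0.81 = 0.19.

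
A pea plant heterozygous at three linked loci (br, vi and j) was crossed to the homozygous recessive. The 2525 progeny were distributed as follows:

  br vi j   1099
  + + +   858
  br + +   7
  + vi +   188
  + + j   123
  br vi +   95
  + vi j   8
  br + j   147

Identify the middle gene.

br

The two most frequent reciprocal classes, br vi j and + + +, are the parental types, so the F1 was br vi j / + + +.
The two rarest classes, + vi j and br + +, are the double crossovers. Comparing them with the parentals, only the br allele has switched, so br is the middle locus and the order is j – br – vi.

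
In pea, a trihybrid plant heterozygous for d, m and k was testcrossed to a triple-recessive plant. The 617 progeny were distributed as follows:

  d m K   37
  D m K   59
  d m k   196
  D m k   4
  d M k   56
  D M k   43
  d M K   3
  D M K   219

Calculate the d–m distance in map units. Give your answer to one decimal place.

The two most frequent reciprocal classes, D M K and d m k, are the parental types, so the F1 was D M K / d m k.
The two rarest classes, d M K and D m k, are the double crossovers. Comparing them with the parentals, only the d allele has switched, so d is the middle locus and the order is m – d – k.
Crossovers in the m–d interval produce the single-crossover classes D m K and d M k (59 + 56 = 115) plus the double crossovers (7).
RF(m–d) = (115 + 7) / 617 = 122/617 = 0.1977 → 19.8 map units.

19.8 map units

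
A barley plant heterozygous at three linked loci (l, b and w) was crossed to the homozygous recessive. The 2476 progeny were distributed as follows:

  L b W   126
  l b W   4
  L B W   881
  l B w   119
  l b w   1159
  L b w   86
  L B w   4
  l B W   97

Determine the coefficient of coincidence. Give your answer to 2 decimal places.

0.41

The two most frequent reciprocal classes, l b w and L B W, are the parental types, so the F1 was l b w / L B W.
The two rarest classes, l b W and L B w, are the double crossovers. Comparing them with the parentals, only the w allele has switched, so w is the middle locus and the order is l – w – b.
l–w: (183 + 8)/2476 = 0.0771; w–b: (245 + 8)/2476 = 0.1022.
Expected DCO frequency = 0.0771 × 0.1022 ≈ 0.00788; observed = 8/2476 ≈ 0.00323.
Coefficient of coincidence = 0.00323/0.00788 ≈ 0.41.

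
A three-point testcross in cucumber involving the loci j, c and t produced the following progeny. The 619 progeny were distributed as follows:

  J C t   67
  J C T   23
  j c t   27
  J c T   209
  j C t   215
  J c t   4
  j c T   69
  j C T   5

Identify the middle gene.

t

The two most frequent reciprocal classes, J c T and j C t, are the parental types, so the F1 was J c T / j C t.
The two rarest classes, J c t and j C T, are the double crossovers. Comparing them with the parentals, only the t allele has switched, so t is the middle locus and the order is c – t – j.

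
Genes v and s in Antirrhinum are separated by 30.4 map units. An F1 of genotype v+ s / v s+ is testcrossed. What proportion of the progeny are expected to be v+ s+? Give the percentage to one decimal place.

A map distance of 30.4 map units corresponds to a recombination frequency of 0.304.
The F1 is v+ s / v s+, so v+ s+ is a recombinant gamete class with expected frequency r/2 = 0.304/2 = 0.1520.
That is 0.1520 = 15.2% of the progeny.

15.2%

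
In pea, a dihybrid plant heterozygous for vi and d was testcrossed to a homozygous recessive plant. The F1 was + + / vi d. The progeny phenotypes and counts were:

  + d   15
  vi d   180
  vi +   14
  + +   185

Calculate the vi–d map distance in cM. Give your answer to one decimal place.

7.4 cM

The recombinant classes are + d and vi +: 15 + 14 = 29.
Recombination frequency = 29/394 = 0.0736 ≈ 7.4%, i.e. 7.4 cM.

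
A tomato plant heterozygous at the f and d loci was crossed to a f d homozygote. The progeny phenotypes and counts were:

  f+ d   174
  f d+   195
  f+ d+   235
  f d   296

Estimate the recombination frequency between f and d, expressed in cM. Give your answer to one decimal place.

41.0 cM

The two most frequent classes, f+ d+ (235) and f d (296), are the parental types, so the F1 was f+ d+ / f d.
The recombinant classes are f+ d and f d+: 174 + 195 = 369.
Recombination frequency = 369/900 = 0.4100 ≈ 41.0%, i.e. 41.0 cM.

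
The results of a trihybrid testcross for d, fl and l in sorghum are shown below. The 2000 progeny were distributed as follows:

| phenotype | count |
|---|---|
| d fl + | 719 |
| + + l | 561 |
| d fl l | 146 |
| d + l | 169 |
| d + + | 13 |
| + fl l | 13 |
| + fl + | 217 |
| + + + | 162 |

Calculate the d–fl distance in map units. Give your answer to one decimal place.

The two most frequent reciprocal classes, + + l and d fl +, are the parental types, so the F1 was + + l / d fl +.
The two rarest classes, + fl l and d + +, are the double crossovers. Comparing them with the parentals, only the fl allele has switched, so fl is the middle locus and the order is d – fl – l.
Crossovers in the d–fl interval produce the single-crossover classes d + l and + fl + (169 + 217 = 386) plus the double crossovers (26).
RF(d–fl) = (386 + 26) / 2000 = 412/2000 = 0.2060 → 20.6 map units.

20.6 map units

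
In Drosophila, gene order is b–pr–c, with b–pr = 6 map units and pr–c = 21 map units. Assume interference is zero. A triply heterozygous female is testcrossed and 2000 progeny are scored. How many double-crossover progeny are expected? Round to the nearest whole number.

Map distances give recombination frequencies of 0.060 and 0.210 for the two intervals.
With no interference, expected double-crossover frequency = 0.060 × 0.210 = 0.01260.
Expected number = 0.01260 × 2000 = 25.20 ≈ 25.

25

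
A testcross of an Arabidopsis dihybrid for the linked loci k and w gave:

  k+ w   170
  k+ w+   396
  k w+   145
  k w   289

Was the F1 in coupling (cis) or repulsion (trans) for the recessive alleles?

The two most frequent classes are k+ w+ (396) and k w (289); these are the parental (non-recombinant) types.
So the F1 carried k+ w+ on one chromosome and k w on the other — the recessive alleles are on the same chromosome (cis / coupling).

cis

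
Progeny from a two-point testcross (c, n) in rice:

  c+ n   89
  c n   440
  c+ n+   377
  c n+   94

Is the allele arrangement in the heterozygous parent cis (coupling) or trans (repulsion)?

The two most frequent classes are c+ n+ (377) and c n (440); these are the parental (non-recombinant) types.
So the F1 carried c+ n+ on one chromosome and c n on the other — the recessive alleles are on the same chromosome (cis / coupling).

cis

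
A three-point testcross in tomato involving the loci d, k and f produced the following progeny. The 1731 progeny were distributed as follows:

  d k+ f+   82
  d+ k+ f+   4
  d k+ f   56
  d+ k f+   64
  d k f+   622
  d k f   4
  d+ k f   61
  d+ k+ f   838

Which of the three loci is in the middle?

f

The two most frequent reciprocal classes, d k f+ and d+ k+ f, are the parental types, so the F1 was d k f+ / d+ k+ f.
The two rarest classes, d k f and d+ k+ f+, are the double crossovers. Comparing them with the parentals, only the f allele has switched, so f is the middle locus and the order is k – f – d.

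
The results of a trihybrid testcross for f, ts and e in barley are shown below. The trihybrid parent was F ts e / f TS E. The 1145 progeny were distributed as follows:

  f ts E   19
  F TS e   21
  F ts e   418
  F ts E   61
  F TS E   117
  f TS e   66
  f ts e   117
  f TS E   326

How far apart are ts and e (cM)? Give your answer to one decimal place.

14.6 cM

The two rarest classes, F TS e and f ts E, are the double crossovers. Comparing them with the parentals, only the ts allele has switched, so ts is the middle locus and the order is e – ts – f.
Crossovers in the e–ts interval produce the single-crossover classes F ts E and f TS e (61 + 66 = 127) plus the double crossovers (40).
RF(e–ts) = (127 + 40) / 1145 = 167/1145 = 0.1459 → 14.6 cM.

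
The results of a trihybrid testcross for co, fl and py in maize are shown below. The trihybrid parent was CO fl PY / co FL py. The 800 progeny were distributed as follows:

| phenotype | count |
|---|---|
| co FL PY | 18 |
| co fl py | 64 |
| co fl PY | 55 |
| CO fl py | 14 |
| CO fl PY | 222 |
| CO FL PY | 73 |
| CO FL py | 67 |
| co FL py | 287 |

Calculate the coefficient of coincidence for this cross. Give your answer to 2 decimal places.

The two rarest classes, CO fl py and co FL PY, are the double crossovers. Comparing them with the parentals, only the py allele has switched, so py is the middle locus and the order is fl – py – co.
fl–py: (137 + 32)/800 = 0.2112; py–co: (122 + 32)/800 = 0.1925.
Expected DCO frequency = 0.2112 × 0.1925 ≈ 0.04066; observed = 32/800 ≈ 0.04000.
Coefficient of coincidence = 0.04000/0.04066 ≈ 0.98.

0.98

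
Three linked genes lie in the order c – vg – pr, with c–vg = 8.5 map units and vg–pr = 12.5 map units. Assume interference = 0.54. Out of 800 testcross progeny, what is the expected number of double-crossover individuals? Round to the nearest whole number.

Map distances give recombination frequencies of 0.085 and 0.125 for the two intervals.
With interference 0.54 (so coincidence = 0.46), expected double-crossover frequency = 0.085 × 0.125 × 0.46 = 0.00489.
Expected number = 0.00489 × 800 = 3.91 ≈ 4.

4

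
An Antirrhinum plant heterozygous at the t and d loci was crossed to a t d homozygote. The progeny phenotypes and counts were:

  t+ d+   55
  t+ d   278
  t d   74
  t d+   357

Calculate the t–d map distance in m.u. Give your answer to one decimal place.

16.9 m.u.

The two most frequent classes, t+ d (278) and t d+ (357), are the parental types, so the F1 was t+ d / t d+.
The recombinant classes are t+ d+ and t d: 55 + 74 = 129.
Recombination frequency = 129/764 = 0.1688 ≈ 16.9%, i.e. 16.9 m.u.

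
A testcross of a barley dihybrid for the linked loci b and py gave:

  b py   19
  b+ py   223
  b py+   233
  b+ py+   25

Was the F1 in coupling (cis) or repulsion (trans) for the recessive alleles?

trans

The two most frequent classes are b+ py (223) and b py+ (233); these are the parental (non-recombinant) types.
So the F1 carried b+ py on one chromosome and b py+ on the other — the recessive alleles are on opposite chromosomes (trans / repulsion).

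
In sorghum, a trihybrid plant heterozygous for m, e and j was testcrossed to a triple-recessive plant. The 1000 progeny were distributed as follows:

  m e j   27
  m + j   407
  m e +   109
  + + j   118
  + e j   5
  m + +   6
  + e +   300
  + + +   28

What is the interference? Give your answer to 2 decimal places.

The two most frequent reciprocal classes, m + j and + e +, are the parental types, so the F1 was m + j / + e +.
The two rarest classes, m + + and + e j, are the double crossovers. Comparing them with the parentals, only the j allele has switched, so j is the middle locus and the order is e – j – m.
e–j: (55 + 11)/1000 = 0.0660; j–m: (227 + 11)/1000 = 0.2380.
Expected DCO frequency = 0.0660 × 0.2380 ≈ 0.01571; observed = 11/1000 ≈ 0.01100.
Coefficient of coincidence = 0.01100/0.01571 ≈ 0.70; interference = 1 − 0.70 = 0.30.

0.30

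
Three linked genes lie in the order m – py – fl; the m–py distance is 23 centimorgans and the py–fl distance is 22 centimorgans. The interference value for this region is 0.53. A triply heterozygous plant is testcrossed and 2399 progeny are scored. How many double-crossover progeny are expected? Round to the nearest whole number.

Map distances give recombination frequencies of 0.230 and 0.220 for the two intervals.
With interference 0.53 (so coincidence = 0.47), expected double-crossover frequency = 0.230 × 0.220 × 0.47 = 0.02378.
Expected number = 0.02378 × 2399 = 57.05 ≈ 57.

57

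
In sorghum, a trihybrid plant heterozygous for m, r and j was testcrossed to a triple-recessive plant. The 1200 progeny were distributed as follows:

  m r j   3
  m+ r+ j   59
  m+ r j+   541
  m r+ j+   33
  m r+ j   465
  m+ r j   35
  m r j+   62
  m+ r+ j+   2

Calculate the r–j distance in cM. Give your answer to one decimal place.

The two most frequent reciprocal classes, m r+ j and m+ r j+, are the parental types, so the F1 was m r+ j / m+ r j+.
The two rarest classes, m r j and m+ r+ j+, are the double crossovers. Comparing them with the parentals, only the r allele has switched, so r is the middle locus and the order is m – r – j.
Crossovers in the r–j interval produce the single-crossover classes m r+ j+ and m+ r j (33 + 35 = 68) plus the double crossovers (5).
RF(r–j) = (68 + 5) / 1200 = 73/1200 = 0.0608 → 6.1 cM.

6.1 cM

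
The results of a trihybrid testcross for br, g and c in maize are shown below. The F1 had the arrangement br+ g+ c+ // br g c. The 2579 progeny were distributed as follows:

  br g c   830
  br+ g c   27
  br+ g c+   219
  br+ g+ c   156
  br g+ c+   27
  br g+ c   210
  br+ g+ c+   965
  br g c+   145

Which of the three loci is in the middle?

The two rarest classes, br g+ c+ and br+ g c, are the double crossovers. Comparing them with the parentals, only the br allele has switched, so br is the middle locus and the order is g – br – c.

br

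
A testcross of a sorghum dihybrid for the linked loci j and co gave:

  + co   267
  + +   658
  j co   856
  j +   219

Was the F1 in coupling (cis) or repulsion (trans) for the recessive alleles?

cis

The two most frequent classes are + + (658) and j co (856); these are the parental (non-recombinant) types.
So the F1 carried + + on one chromosome and j co on the other — the recessive alleles are on the same chromosome (cis / coupling).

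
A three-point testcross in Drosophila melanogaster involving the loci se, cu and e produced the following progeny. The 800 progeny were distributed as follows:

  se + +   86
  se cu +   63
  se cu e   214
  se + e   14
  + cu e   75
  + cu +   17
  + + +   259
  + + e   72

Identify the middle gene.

cu

The two most frequent reciprocal classes, se cu e and + + +, are the parental types, so the F1 was se cu e / + + +.
The two rarest classes, se + e and + cu +, are the double crossovers. Comparing them with the parentals, only the cu allele has switched, so cu is the middle locus and the order is e – cu – se.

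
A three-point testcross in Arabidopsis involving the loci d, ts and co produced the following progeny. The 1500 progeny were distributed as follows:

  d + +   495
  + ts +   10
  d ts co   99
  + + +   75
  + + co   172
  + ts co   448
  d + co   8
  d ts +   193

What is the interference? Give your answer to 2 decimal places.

0.63

The two most frequent reciprocal classes, + ts co and d + +, are the parental types, so the F1 was + ts co / d + +.
The two rarest classes, + ts + and d + co, are the double crossovers. Comparing them with the parentals, only the co allele has switched, so co is the middle locus and the order is ts – co – d.
ts–co: (365 + 18)/1500 = 0.2553; co–d: (174 + 18)/1500 = 0.1280.
Expected DCO frequency = 0.2553 × 0.1280 ≈ 0.03268; observed = 18/1500 ≈ 0.01200.
Coefficient of coincidence = 0.01200/0.03268 ≈ 0.37; interference = 1 − 0.37 = 0.63.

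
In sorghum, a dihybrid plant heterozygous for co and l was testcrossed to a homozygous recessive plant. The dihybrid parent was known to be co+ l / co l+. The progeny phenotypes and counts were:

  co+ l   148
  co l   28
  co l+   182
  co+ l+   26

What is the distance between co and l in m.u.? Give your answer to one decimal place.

The recombinant classes are co+ l+ and co l: 26 + 28 = 54.
Recombination frequency = 54/384 = 0.1406 ≈ 14.1%, i.e. 14.1 m.u.

14.1 m.u.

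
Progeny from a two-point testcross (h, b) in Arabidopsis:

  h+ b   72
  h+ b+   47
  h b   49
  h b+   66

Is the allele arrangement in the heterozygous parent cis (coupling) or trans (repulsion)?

The two most frequent classes are h+ b (72) and h b+ (66); these are the parental (non-recombinant) types.
So the F1 carried h+ b on one chromosome and h b+ on the other — the recessive alleles are on opposite chromosomes (trans / repulsion).

trans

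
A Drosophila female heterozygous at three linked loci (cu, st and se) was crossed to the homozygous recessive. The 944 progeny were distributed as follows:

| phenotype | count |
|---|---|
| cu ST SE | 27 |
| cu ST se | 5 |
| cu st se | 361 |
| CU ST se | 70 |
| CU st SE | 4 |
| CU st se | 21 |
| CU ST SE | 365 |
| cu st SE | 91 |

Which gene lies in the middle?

st

The two most frequent reciprocal classes, cu st se and CU ST SE, are the parental types, so the F1 was cu st se / CU ST SE.
The two rarest classes, cu ST se and CU st SE, are the double crossovers. Comparing them with the parentals, only the st allele has switched, so st is the middle locus and the order is se – st – cu.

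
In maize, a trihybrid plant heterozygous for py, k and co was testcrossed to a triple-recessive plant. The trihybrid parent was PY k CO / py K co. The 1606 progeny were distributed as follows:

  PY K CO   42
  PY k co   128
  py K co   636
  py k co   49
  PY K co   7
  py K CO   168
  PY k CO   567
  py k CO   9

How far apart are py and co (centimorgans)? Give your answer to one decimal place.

19.4 centimorgans

The two rarest classes, py k CO and PY K co, are the double crossovers. Comparing them with the parentals, only the py allele has switched, so py is the middle locus and the order is co – py – k.
Crossovers in the co–py interval produce the single-crossover classes PY k co and py K CO (128 + 168 = 296) plus the double crossovers (16).
RF(co–py) = (296 + 16) / 1606 = 312/1606 = 0.1943 → 19.4 centimorgans.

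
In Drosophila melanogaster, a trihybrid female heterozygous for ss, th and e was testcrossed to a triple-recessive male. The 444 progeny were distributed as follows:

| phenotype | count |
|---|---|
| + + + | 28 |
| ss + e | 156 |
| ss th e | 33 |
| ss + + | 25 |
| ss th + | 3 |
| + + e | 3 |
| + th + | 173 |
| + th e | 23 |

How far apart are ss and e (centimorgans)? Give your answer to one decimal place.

The two most frequent reciprocal classes, ss + e and + th +, are the parental types, so the F1 was ss + e / + th +.
The two rarest classes, + + e and ss th +, are the double crossovers. Comparing them with the parentals, only the ss allele has switched, so ss is the middle locus and the order is th – ss – e.
Crossovers in the ss–e interval produce the single-crossover classes ss + + and + th e (25 + 23 = 48) plus the double crossovers (6).
RF(ss–e) = (48 + 6) / 444 = 54/444 = 0.1216 → 12.2 centimorgans.

12.2 centimorgans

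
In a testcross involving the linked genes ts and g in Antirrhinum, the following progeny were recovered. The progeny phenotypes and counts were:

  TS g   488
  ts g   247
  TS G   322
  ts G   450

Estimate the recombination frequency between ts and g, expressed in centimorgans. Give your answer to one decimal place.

37.8 centimorgans

The two most frequent classes, TS g (488) and ts G (450), are the parental types, so the F1 was TS g / ts G.
The recombinant classes are TS G and ts g: 322 + 247 = 569.
Recombination frequency = 569/1507 = 0.3776 ≈ 37.8%, i.e. 37.8 centimorgans.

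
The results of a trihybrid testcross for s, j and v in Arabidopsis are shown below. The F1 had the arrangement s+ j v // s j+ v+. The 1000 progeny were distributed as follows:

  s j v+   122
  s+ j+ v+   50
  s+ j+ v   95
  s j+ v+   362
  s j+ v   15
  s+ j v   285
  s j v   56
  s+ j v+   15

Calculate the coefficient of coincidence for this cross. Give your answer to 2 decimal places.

0.89

The two rarest classes, s+ j v+ and s j+ v, are the double crossovers. Comparing them with the parentals, only the v allele has switched, so v is the middle locus and the order is j – v – s.
j–v: (217 + 30)/1000 = 0.2470; v–s: (106 + 30)/1000 = 0.1360.
Expected DCO frequency = 0.2470 × 0.1360 ≈ 0.03359; observed = 30/1000 ≈ 0.03000.
Coefficient of coincidence = 0.03000/0.03359 ≈ 0.89.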